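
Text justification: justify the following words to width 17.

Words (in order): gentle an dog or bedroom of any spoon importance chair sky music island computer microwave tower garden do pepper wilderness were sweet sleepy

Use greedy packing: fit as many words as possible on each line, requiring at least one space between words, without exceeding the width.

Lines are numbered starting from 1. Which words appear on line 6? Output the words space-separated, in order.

Answer: microwave tower

Derivation:
Line 1: ['gentle', 'an', 'dog', 'or'] (min_width=16, slack=1)
Line 2: ['bedroom', 'of', 'any'] (min_width=14, slack=3)
Line 3: ['spoon', 'importance'] (min_width=16, slack=1)
Line 4: ['chair', 'sky', 'music'] (min_width=15, slack=2)
Line 5: ['island', 'computer'] (min_width=15, slack=2)
Line 6: ['microwave', 'tower'] (min_width=15, slack=2)
Line 7: ['garden', 'do', 'pepper'] (min_width=16, slack=1)
Line 8: ['wilderness', 'were'] (min_width=15, slack=2)
Line 9: ['sweet', 'sleepy'] (min_width=12, slack=5)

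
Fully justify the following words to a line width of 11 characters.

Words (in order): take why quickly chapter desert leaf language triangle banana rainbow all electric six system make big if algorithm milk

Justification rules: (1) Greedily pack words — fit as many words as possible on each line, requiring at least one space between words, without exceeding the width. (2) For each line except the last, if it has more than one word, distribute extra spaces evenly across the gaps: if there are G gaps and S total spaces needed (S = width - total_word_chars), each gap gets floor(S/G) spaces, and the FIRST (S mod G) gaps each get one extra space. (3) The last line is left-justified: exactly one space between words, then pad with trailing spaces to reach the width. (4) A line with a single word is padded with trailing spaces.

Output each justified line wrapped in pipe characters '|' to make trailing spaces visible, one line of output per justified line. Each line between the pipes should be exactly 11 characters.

Line 1: ['take', 'why'] (min_width=8, slack=3)
Line 2: ['quickly'] (min_width=7, slack=4)
Line 3: ['chapter'] (min_width=7, slack=4)
Line 4: ['desert', 'leaf'] (min_width=11, slack=0)
Line 5: ['language'] (min_width=8, slack=3)
Line 6: ['triangle'] (min_width=8, slack=3)
Line 7: ['banana'] (min_width=6, slack=5)
Line 8: ['rainbow', 'all'] (min_width=11, slack=0)
Line 9: ['electric'] (min_width=8, slack=3)
Line 10: ['six', 'system'] (min_width=10, slack=1)
Line 11: ['make', 'big', 'if'] (min_width=11, slack=0)
Line 12: ['algorithm'] (min_width=9, slack=2)
Line 13: ['milk'] (min_width=4, slack=7)

Answer: |take    why|
|quickly    |
|chapter    |
|desert leaf|
|language   |
|triangle   |
|banana     |
|rainbow all|
|electric   |
|six  system|
|make big if|
|algorithm  |
|milk       |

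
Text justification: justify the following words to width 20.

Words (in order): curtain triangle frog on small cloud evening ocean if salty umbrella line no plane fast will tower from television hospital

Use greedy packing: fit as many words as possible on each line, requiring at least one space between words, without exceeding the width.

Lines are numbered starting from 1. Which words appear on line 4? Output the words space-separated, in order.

Line 1: ['curtain', 'triangle'] (min_width=16, slack=4)
Line 2: ['frog', 'on', 'small', 'cloud'] (min_width=19, slack=1)
Line 3: ['evening', 'ocean', 'if'] (min_width=16, slack=4)
Line 4: ['salty', 'umbrella', 'line'] (min_width=19, slack=1)
Line 5: ['no', 'plane', 'fast', 'will'] (min_width=18, slack=2)
Line 6: ['tower', 'from'] (min_width=10, slack=10)
Line 7: ['television', 'hospital'] (min_width=19, slack=1)

Answer: salty umbrella line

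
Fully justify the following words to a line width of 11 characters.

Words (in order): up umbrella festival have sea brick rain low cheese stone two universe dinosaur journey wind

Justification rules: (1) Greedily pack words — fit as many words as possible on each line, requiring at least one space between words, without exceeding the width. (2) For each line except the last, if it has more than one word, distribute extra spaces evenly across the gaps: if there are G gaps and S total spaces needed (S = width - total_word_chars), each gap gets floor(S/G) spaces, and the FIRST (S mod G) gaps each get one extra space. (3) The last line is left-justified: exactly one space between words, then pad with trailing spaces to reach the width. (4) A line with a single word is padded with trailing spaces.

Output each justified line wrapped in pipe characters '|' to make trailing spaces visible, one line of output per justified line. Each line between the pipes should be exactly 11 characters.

Line 1: ['up', 'umbrella'] (min_width=11, slack=0)
Line 2: ['festival'] (min_width=8, slack=3)
Line 3: ['have', 'sea'] (min_width=8, slack=3)
Line 4: ['brick', 'rain'] (min_width=10, slack=1)
Line 5: ['low', 'cheese'] (min_width=10, slack=1)
Line 6: ['stone', 'two'] (min_width=9, slack=2)
Line 7: ['universe'] (min_width=8, slack=3)
Line 8: ['dinosaur'] (min_width=8, slack=3)
Line 9: ['journey'] (min_width=7, slack=4)
Line 10: ['wind'] (min_width=4, slack=7)

Answer: |up umbrella|
|festival   |
|have    sea|
|brick  rain|
|low  cheese|
|stone   two|
|universe   |
|dinosaur   |
|journey    |
|wind       |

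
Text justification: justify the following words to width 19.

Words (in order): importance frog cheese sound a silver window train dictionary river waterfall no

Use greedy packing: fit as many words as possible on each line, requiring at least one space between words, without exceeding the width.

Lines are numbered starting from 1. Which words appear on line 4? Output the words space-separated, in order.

Answer: dictionary river

Derivation:
Line 1: ['importance', 'frog'] (min_width=15, slack=4)
Line 2: ['cheese', 'sound', 'a'] (min_width=14, slack=5)
Line 3: ['silver', 'window', 'train'] (min_width=19, slack=0)
Line 4: ['dictionary', 'river'] (min_width=16, slack=3)
Line 5: ['waterfall', 'no'] (min_width=12, slack=7)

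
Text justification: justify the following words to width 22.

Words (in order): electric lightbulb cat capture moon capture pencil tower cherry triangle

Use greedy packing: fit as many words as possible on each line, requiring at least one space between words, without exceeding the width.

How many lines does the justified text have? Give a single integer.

Line 1: ['electric', 'lightbulb', 'cat'] (min_width=22, slack=0)
Line 2: ['capture', 'moon', 'capture'] (min_width=20, slack=2)
Line 3: ['pencil', 'tower', 'cherry'] (min_width=19, slack=3)
Line 4: ['triangle'] (min_width=8, slack=14)
Total lines: 4

Answer: 4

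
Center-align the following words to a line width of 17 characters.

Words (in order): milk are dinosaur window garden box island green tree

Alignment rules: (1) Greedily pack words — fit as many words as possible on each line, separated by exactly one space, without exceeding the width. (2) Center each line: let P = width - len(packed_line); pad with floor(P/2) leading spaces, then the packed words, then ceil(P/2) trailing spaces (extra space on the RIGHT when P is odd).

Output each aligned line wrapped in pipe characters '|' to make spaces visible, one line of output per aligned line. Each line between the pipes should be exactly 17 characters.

Line 1: ['milk', 'are', 'dinosaur'] (min_width=17, slack=0)
Line 2: ['window', 'garden', 'box'] (min_width=17, slack=0)
Line 3: ['island', 'green', 'tree'] (min_width=17, slack=0)

Answer: |milk are dinosaur|
|window garden box|
|island green tree|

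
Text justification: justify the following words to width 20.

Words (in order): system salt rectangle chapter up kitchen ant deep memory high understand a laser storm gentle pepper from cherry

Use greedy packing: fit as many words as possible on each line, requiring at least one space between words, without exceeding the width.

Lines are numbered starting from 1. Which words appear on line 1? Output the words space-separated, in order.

Answer: system salt

Derivation:
Line 1: ['system', 'salt'] (min_width=11, slack=9)
Line 2: ['rectangle', 'chapter', 'up'] (min_width=20, slack=0)
Line 3: ['kitchen', 'ant', 'deep'] (min_width=16, slack=4)
Line 4: ['memory', 'high'] (min_width=11, slack=9)
Line 5: ['understand', 'a', 'laser'] (min_width=18, slack=2)
Line 6: ['storm', 'gentle', 'pepper'] (min_width=19, slack=1)
Line 7: ['from', 'cherry'] (min_width=11, slack=9)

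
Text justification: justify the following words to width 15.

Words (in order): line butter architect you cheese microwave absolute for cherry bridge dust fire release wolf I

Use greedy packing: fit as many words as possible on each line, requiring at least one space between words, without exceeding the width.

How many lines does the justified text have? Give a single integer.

Answer: 8

Derivation:
Line 1: ['line', 'butter'] (min_width=11, slack=4)
Line 2: ['architect', 'you'] (min_width=13, slack=2)
Line 3: ['cheese'] (min_width=6, slack=9)
Line 4: ['microwave'] (min_width=9, slack=6)
Line 5: ['absolute', 'for'] (min_width=12, slack=3)
Line 6: ['cherry', 'bridge'] (min_width=13, slack=2)
Line 7: ['dust', 'fire'] (min_width=9, slack=6)
Line 8: ['release', 'wolf', 'I'] (min_width=14, slack=1)
Total lines: 8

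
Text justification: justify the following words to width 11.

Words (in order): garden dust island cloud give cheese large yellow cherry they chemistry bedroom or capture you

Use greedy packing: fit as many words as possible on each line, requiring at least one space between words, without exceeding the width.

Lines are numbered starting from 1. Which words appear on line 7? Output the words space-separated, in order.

Answer: cherry they

Derivation:
Line 1: ['garden', 'dust'] (min_width=11, slack=0)
Line 2: ['island'] (min_width=6, slack=5)
Line 3: ['cloud', 'give'] (min_width=10, slack=1)
Line 4: ['cheese'] (min_width=6, slack=5)
Line 5: ['large'] (min_width=5, slack=6)
Line 6: ['yellow'] (min_width=6, slack=5)
Line 7: ['cherry', 'they'] (min_width=11, slack=0)
Line 8: ['chemistry'] (min_width=9, slack=2)
Line 9: ['bedroom', 'or'] (min_width=10, slack=1)
Line 10: ['capture', 'you'] (min_width=11, slack=0)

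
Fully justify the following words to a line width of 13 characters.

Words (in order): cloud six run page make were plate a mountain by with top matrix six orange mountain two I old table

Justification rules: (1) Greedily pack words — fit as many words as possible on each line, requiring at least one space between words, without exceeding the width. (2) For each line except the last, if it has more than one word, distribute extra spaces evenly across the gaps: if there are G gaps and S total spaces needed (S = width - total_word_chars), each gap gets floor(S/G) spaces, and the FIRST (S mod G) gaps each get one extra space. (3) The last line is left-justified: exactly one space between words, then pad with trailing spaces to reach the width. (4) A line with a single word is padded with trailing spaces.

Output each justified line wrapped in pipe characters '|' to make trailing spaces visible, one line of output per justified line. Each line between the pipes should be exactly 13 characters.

Answer: |cloud six run|
|page     make|
|were  plate a|
|mountain   by|
|with      top|
|matrix    six|
|orange       |
|mountain  two|
|I old table  |

Derivation:
Line 1: ['cloud', 'six', 'run'] (min_width=13, slack=0)
Line 2: ['page', 'make'] (min_width=9, slack=4)
Line 3: ['were', 'plate', 'a'] (min_width=12, slack=1)
Line 4: ['mountain', 'by'] (min_width=11, slack=2)
Line 5: ['with', 'top'] (min_width=8, slack=5)
Line 6: ['matrix', 'six'] (min_width=10, slack=3)
Line 7: ['orange'] (min_width=6, slack=7)
Line 8: ['mountain', 'two'] (min_width=12, slack=1)
Line 9: ['I', 'old', 'table'] (min_width=11, slack=2)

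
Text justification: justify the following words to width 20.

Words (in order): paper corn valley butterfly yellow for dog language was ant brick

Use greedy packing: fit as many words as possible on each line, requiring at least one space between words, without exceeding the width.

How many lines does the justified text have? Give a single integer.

Line 1: ['paper', 'corn', 'valley'] (min_width=17, slack=3)
Line 2: ['butterfly', 'yellow', 'for'] (min_width=20, slack=0)
Line 3: ['dog', 'language', 'was', 'ant'] (min_width=20, slack=0)
Line 4: ['brick'] (min_width=5, slack=15)
Total lines: 4

Answer: 4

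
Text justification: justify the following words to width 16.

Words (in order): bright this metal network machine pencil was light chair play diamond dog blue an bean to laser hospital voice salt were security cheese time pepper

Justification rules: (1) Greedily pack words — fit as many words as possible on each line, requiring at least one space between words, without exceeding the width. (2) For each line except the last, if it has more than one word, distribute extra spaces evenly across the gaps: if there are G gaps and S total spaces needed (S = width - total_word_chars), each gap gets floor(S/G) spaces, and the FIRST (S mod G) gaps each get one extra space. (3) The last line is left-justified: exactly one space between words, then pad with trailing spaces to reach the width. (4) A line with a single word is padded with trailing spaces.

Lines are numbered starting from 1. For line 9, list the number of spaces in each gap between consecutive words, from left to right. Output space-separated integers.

Line 1: ['bright', 'this'] (min_width=11, slack=5)
Line 2: ['metal', 'network'] (min_width=13, slack=3)
Line 3: ['machine', 'pencil'] (min_width=14, slack=2)
Line 4: ['was', 'light', 'chair'] (min_width=15, slack=1)
Line 5: ['play', 'diamond', 'dog'] (min_width=16, slack=0)
Line 6: ['blue', 'an', 'bean', 'to'] (min_width=15, slack=1)
Line 7: ['laser', 'hospital'] (min_width=14, slack=2)
Line 8: ['voice', 'salt', 'were'] (min_width=15, slack=1)
Line 9: ['security', 'cheese'] (min_width=15, slack=1)
Line 10: ['time', 'pepper'] (min_width=11, slack=5)

Answer: 2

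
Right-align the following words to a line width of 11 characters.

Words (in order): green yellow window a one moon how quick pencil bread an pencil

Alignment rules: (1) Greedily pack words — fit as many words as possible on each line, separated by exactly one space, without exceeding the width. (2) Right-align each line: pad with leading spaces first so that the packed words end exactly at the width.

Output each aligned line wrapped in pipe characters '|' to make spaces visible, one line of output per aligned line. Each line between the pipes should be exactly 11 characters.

Answer: |      green|
|     yellow|
|   window a|
|   one moon|
|  how quick|
|     pencil|
|   bread an|
|     pencil|

Derivation:
Line 1: ['green'] (min_width=5, slack=6)
Line 2: ['yellow'] (min_width=6, slack=5)
Line 3: ['window', 'a'] (min_width=8, slack=3)
Line 4: ['one', 'moon'] (min_width=8, slack=3)
Line 5: ['how', 'quick'] (min_width=9, slack=2)
Line 6: ['pencil'] (min_width=6, slack=5)
Line 7: ['bread', 'an'] (min_width=8, slack=3)
Line 8: ['pencil'] (min_width=6, slack=5)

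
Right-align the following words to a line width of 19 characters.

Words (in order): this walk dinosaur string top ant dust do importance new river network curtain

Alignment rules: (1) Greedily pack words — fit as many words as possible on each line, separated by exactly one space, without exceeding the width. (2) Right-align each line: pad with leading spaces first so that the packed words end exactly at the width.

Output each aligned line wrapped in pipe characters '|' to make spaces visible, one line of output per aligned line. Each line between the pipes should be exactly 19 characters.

Answer: | this walk dinosaur|
|string top ant dust|
|  do importance new|
|      river network|
|            curtain|

Derivation:
Line 1: ['this', 'walk', 'dinosaur'] (min_width=18, slack=1)
Line 2: ['string', 'top', 'ant', 'dust'] (min_width=19, slack=0)
Line 3: ['do', 'importance', 'new'] (min_width=17, slack=2)
Line 4: ['river', 'network'] (min_width=13, slack=6)
Line 5: ['curtain'] (min_width=7, slack=12)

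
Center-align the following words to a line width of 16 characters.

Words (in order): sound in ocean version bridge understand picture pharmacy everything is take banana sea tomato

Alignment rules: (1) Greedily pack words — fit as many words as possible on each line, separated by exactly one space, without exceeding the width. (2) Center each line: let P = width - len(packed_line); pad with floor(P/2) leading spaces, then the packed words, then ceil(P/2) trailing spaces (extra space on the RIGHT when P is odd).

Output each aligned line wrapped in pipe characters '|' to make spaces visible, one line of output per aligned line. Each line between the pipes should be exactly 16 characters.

Answer: | sound in ocean |
| version bridge |
|   understand   |
|picture pharmacy|
| everything is  |
|take banana sea |
|     tomato     |

Derivation:
Line 1: ['sound', 'in', 'ocean'] (min_width=14, slack=2)
Line 2: ['version', 'bridge'] (min_width=14, slack=2)
Line 3: ['understand'] (min_width=10, slack=6)
Line 4: ['picture', 'pharmacy'] (min_width=16, slack=0)
Line 5: ['everything', 'is'] (min_width=13, slack=3)
Line 6: ['take', 'banana', 'sea'] (min_width=15, slack=1)
Line 7: ['tomato'] (min_width=6, slack=10)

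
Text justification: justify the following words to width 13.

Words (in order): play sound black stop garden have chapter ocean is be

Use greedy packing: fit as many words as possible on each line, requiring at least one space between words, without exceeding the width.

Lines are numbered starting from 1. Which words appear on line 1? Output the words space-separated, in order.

Line 1: ['play', 'sound'] (min_width=10, slack=3)
Line 2: ['black', 'stop'] (min_width=10, slack=3)
Line 3: ['garden', 'have'] (min_width=11, slack=2)
Line 4: ['chapter', 'ocean'] (min_width=13, slack=0)
Line 5: ['is', 'be'] (min_width=5, slack=8)

Answer: play sound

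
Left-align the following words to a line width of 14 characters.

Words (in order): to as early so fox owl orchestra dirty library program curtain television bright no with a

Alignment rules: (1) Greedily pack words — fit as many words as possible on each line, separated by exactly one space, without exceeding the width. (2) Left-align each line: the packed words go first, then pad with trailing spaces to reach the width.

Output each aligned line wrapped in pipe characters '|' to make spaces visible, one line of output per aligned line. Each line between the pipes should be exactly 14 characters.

Answer: |to as early so|
|fox owl       |
|orchestra     |
|dirty library |
|program       |
|curtain       |
|television    |
|bright no with|
|a             |

Derivation:
Line 1: ['to', 'as', 'early', 'so'] (min_width=14, slack=0)
Line 2: ['fox', 'owl'] (min_width=7, slack=7)
Line 3: ['orchestra'] (min_width=9, slack=5)
Line 4: ['dirty', 'library'] (min_width=13, slack=1)
Line 5: ['program'] (min_width=7, slack=7)
Line 6: ['curtain'] (min_width=7, slack=7)
Line 7: ['television'] (min_width=10, slack=4)
Line 8: ['bright', 'no', 'with'] (min_width=14, slack=0)
Line 9: ['a'] (min_width=1, slack=13)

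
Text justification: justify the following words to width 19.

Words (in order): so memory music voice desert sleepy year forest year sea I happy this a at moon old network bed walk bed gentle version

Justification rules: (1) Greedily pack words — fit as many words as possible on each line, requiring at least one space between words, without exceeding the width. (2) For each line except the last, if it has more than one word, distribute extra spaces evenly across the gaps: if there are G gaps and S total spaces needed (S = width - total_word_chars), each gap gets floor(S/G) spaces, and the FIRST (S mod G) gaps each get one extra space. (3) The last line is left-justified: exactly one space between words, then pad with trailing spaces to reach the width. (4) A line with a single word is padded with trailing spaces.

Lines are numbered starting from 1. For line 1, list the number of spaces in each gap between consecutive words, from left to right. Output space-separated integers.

Line 1: ['so', 'memory', 'music'] (min_width=15, slack=4)
Line 2: ['voice', 'desert', 'sleepy'] (min_width=19, slack=0)
Line 3: ['year', 'forest', 'year'] (min_width=16, slack=3)
Line 4: ['sea', 'I', 'happy', 'this', 'a'] (min_width=18, slack=1)
Line 5: ['at', 'moon', 'old', 'network'] (min_width=19, slack=0)
Line 6: ['bed', 'walk', 'bed', 'gentle'] (min_width=19, slack=0)
Line 7: ['version'] (min_width=7, slack=12)

Answer: 3 3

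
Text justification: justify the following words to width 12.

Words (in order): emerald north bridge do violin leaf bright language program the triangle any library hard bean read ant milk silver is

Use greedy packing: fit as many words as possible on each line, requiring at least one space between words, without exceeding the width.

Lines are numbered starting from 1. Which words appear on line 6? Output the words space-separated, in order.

Answer: program the

Derivation:
Line 1: ['emerald'] (min_width=7, slack=5)
Line 2: ['north', 'bridge'] (min_width=12, slack=0)
Line 3: ['do', 'violin'] (min_width=9, slack=3)
Line 4: ['leaf', 'bright'] (min_width=11, slack=1)
Line 5: ['language'] (min_width=8, slack=4)
Line 6: ['program', 'the'] (min_width=11, slack=1)
Line 7: ['triangle', 'any'] (min_width=12, slack=0)
Line 8: ['library', 'hard'] (min_width=12, slack=0)
Line 9: ['bean', 'read'] (min_width=9, slack=3)
Line 10: ['ant', 'milk'] (min_width=8, slack=4)
Line 11: ['silver', 'is'] (min_width=9, slack=3)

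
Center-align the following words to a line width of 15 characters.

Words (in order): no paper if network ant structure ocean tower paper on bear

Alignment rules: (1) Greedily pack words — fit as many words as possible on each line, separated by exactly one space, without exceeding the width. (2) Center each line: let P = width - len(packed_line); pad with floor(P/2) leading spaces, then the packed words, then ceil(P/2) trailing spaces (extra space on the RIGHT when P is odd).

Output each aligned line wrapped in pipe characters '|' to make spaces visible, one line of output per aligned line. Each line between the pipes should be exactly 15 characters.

Answer: |  no paper if  |
|  network ant  |
|structure ocean|
|tower paper on |
|     bear      |

Derivation:
Line 1: ['no', 'paper', 'if'] (min_width=11, slack=4)
Line 2: ['network', 'ant'] (min_width=11, slack=4)
Line 3: ['structure', 'ocean'] (min_width=15, slack=0)
Line 4: ['tower', 'paper', 'on'] (min_width=14, slack=1)
Line 5: ['bear'] (min_width=4, slack=11)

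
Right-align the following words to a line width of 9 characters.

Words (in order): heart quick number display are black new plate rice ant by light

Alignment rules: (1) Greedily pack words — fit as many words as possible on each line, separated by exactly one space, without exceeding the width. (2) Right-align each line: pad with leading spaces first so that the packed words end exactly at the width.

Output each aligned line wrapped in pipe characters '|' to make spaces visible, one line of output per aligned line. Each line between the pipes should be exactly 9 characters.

Answer: |    heart|
|    quick|
|   number|
|  display|
|are black|
|new plate|
| rice ant|
| by light|

Derivation:
Line 1: ['heart'] (min_width=5, slack=4)
Line 2: ['quick'] (min_width=5, slack=4)
Line 3: ['number'] (min_width=6, slack=3)
Line 4: ['display'] (min_width=7, slack=2)
Line 5: ['are', 'black'] (min_width=9, slack=0)
Line 6: ['new', 'plate'] (min_width=9, slack=0)
Line 7: ['rice', 'ant'] (min_width=8, slack=1)
Line 8: ['by', 'light'] (min_width=8, slack=1)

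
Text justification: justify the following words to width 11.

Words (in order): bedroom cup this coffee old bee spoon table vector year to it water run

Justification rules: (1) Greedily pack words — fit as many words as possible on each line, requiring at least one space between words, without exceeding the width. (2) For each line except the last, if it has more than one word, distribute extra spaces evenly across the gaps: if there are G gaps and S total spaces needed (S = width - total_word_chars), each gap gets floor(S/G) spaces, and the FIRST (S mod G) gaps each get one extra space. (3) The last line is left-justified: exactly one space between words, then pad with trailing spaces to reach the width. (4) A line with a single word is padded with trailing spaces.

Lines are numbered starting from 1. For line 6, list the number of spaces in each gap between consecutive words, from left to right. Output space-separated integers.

Answer: 1 1

Derivation:
Line 1: ['bedroom', 'cup'] (min_width=11, slack=0)
Line 2: ['this', 'coffee'] (min_width=11, slack=0)
Line 3: ['old', 'bee'] (min_width=7, slack=4)
Line 4: ['spoon', 'table'] (min_width=11, slack=0)
Line 5: ['vector', 'year'] (min_width=11, slack=0)
Line 6: ['to', 'it', 'water'] (min_width=11, slack=0)
Line 7: ['run'] (min_width=3, slack=8)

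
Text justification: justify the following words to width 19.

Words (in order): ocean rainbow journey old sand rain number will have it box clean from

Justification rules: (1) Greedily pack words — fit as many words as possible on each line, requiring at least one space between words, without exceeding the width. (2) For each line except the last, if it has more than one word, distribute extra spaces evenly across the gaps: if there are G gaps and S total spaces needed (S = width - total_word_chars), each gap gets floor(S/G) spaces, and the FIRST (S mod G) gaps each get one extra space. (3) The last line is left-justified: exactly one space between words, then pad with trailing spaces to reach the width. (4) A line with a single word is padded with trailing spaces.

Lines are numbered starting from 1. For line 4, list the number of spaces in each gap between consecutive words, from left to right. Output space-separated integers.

Answer: 2 2 1

Derivation:
Line 1: ['ocean', 'rainbow'] (min_width=13, slack=6)
Line 2: ['journey', 'old', 'sand'] (min_width=16, slack=3)
Line 3: ['rain', 'number', 'will'] (min_width=16, slack=3)
Line 4: ['have', 'it', 'box', 'clean'] (min_width=17, slack=2)
Line 5: ['from'] (min_width=4, slack=15)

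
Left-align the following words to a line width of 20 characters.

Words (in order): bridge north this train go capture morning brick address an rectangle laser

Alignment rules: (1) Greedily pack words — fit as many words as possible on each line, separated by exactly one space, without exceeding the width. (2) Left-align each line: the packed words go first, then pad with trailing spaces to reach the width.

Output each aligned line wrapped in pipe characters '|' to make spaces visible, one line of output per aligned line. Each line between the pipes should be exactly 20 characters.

Answer: |bridge north this   |
|train go capture    |
|morning brick       |
|address an rectangle|
|laser               |

Derivation:
Line 1: ['bridge', 'north', 'this'] (min_width=17, slack=3)
Line 2: ['train', 'go', 'capture'] (min_width=16, slack=4)
Line 3: ['morning', 'brick'] (min_width=13, slack=7)
Line 4: ['address', 'an', 'rectangle'] (min_width=20, slack=0)
Line 5: ['laser'] (min_width=5, slack=15)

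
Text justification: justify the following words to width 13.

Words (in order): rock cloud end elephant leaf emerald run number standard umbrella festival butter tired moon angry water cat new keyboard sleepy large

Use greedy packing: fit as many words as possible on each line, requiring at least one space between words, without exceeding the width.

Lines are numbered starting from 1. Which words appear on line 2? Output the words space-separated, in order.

Line 1: ['rock', 'cloud'] (min_width=10, slack=3)
Line 2: ['end', 'elephant'] (min_width=12, slack=1)
Line 3: ['leaf', 'emerald'] (min_width=12, slack=1)
Line 4: ['run', 'number'] (min_width=10, slack=3)
Line 5: ['standard'] (min_width=8, slack=5)
Line 6: ['umbrella'] (min_width=8, slack=5)
Line 7: ['festival'] (min_width=8, slack=5)
Line 8: ['butter', 'tired'] (min_width=12, slack=1)
Line 9: ['moon', 'angry'] (min_width=10, slack=3)
Line 10: ['water', 'cat', 'new'] (min_width=13, slack=0)
Line 11: ['keyboard'] (min_width=8, slack=5)
Line 12: ['sleepy', 'large'] (min_width=12, slack=1)

Answer: end elephant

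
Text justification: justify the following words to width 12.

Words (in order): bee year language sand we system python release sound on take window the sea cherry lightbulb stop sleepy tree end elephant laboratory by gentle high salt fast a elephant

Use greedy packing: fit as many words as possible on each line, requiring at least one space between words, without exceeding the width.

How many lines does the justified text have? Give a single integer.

Answer: 19

Derivation:
Line 1: ['bee', 'year'] (min_width=8, slack=4)
Line 2: ['language'] (min_width=8, slack=4)
Line 3: ['sand', 'we'] (min_width=7, slack=5)
Line 4: ['system'] (min_width=6, slack=6)
Line 5: ['python'] (min_width=6, slack=6)
Line 6: ['release'] (min_width=7, slack=5)
Line 7: ['sound', 'on'] (min_width=8, slack=4)
Line 8: ['take', 'window'] (min_width=11, slack=1)
Line 9: ['the', 'sea'] (min_width=7, slack=5)
Line 10: ['cherry'] (min_width=6, slack=6)
Line 11: ['lightbulb'] (min_width=9, slack=3)
Line 12: ['stop', 'sleepy'] (min_width=11, slack=1)
Line 13: ['tree', 'end'] (min_width=8, slack=4)
Line 14: ['elephant'] (min_width=8, slack=4)
Line 15: ['laboratory'] (min_width=10, slack=2)
Line 16: ['by', 'gentle'] (min_width=9, slack=3)
Line 17: ['high', 'salt'] (min_width=9, slack=3)
Line 18: ['fast', 'a'] (min_width=6, slack=6)
Line 19: ['elephant'] (min_width=8, slack=4)
Total lines: 19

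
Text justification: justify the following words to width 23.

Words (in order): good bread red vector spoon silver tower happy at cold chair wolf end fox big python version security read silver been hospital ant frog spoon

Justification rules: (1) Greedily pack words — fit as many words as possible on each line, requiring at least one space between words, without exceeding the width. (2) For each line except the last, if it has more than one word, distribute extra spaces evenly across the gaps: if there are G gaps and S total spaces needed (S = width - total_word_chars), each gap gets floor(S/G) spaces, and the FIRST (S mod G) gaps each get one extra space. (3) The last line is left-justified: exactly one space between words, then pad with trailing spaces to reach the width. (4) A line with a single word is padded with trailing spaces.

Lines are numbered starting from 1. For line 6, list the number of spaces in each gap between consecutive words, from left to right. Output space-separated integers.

Answer: 3 2

Derivation:
Line 1: ['good', 'bread', 'red', 'vector'] (min_width=21, slack=2)
Line 2: ['spoon', 'silver', 'tower'] (min_width=18, slack=5)
Line 3: ['happy', 'at', 'cold', 'chair'] (min_width=19, slack=4)
Line 4: ['wolf', 'end', 'fox', 'big', 'python'] (min_width=23, slack=0)
Line 5: ['version', 'security', 'read'] (min_width=21, slack=2)
Line 6: ['silver', 'been', 'hospital'] (min_width=20, slack=3)
Line 7: ['ant', 'frog', 'spoon'] (min_width=14, slack=9)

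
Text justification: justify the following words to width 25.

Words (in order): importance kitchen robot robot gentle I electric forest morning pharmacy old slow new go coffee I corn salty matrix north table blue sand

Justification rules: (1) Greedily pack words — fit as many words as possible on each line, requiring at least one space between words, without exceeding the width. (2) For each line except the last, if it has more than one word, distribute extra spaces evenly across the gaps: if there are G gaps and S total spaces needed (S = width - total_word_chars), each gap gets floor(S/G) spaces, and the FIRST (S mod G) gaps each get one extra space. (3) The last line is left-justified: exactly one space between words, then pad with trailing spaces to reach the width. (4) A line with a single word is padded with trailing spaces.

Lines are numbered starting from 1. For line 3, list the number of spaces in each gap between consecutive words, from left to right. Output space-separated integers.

Answer: 2 2

Derivation:
Line 1: ['importance', 'kitchen', 'robot'] (min_width=24, slack=1)
Line 2: ['robot', 'gentle', 'I', 'electric'] (min_width=23, slack=2)
Line 3: ['forest', 'morning', 'pharmacy'] (min_width=23, slack=2)
Line 4: ['old', 'slow', 'new', 'go', 'coffee', 'I'] (min_width=24, slack=1)
Line 5: ['corn', 'salty', 'matrix', 'north'] (min_width=23, slack=2)
Line 6: ['table', 'blue', 'sand'] (min_width=15, slack=10)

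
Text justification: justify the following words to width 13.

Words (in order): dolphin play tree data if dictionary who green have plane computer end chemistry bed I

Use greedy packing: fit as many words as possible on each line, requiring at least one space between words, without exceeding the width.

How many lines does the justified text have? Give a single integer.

Answer: 8

Derivation:
Line 1: ['dolphin', 'play'] (min_width=12, slack=1)
Line 2: ['tree', 'data', 'if'] (min_width=12, slack=1)
Line 3: ['dictionary'] (min_width=10, slack=3)
Line 4: ['who', 'green'] (min_width=9, slack=4)
Line 5: ['have', 'plane'] (min_width=10, slack=3)
Line 6: ['computer', 'end'] (min_width=12, slack=1)
Line 7: ['chemistry', 'bed'] (min_width=13, slack=0)
Line 8: ['I'] (min_width=1, slack=12)
Total lines: 8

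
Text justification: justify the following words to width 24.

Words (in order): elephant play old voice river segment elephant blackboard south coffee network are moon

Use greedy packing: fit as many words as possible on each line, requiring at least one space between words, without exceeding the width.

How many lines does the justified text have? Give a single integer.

Answer: 4

Derivation:
Line 1: ['elephant', 'play', 'old', 'voice'] (min_width=23, slack=1)
Line 2: ['river', 'segment', 'elephant'] (min_width=22, slack=2)
Line 3: ['blackboard', 'south', 'coffee'] (min_width=23, slack=1)
Line 4: ['network', 'are', 'moon'] (min_width=16, slack=8)
Total lines: 4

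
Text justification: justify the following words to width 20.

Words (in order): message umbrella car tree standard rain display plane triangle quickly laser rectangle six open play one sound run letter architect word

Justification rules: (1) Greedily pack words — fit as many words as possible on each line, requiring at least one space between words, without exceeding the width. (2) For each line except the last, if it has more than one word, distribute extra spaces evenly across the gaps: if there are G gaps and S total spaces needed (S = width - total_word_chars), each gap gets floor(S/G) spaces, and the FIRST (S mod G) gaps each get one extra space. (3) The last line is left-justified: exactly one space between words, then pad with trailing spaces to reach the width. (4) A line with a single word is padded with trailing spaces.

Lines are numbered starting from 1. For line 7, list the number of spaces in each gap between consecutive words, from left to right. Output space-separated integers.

Answer: 1 1

Derivation:
Line 1: ['message', 'umbrella', 'car'] (min_width=20, slack=0)
Line 2: ['tree', 'standard', 'rain'] (min_width=18, slack=2)
Line 3: ['display', 'plane'] (min_width=13, slack=7)
Line 4: ['triangle', 'quickly'] (min_width=16, slack=4)
Line 5: ['laser', 'rectangle', 'six'] (min_width=19, slack=1)
Line 6: ['open', 'play', 'one', 'sound'] (min_width=19, slack=1)
Line 7: ['run', 'letter', 'architect'] (min_width=20, slack=0)
Line 8: ['word'] (min_width=4, slack=16)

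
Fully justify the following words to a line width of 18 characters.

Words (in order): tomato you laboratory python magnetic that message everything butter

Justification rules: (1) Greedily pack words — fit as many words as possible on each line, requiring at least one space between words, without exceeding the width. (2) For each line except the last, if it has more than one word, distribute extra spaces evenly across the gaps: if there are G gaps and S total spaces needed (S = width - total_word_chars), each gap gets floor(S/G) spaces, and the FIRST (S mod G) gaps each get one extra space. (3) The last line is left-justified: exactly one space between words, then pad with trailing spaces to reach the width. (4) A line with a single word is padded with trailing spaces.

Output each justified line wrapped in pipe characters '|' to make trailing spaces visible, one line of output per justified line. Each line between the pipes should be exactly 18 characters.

Answer: |tomato         you|
|laboratory  python|
|magnetic      that|
|message everything|
|butter            |

Derivation:
Line 1: ['tomato', 'you'] (min_width=10, slack=8)
Line 2: ['laboratory', 'python'] (min_width=17, slack=1)
Line 3: ['magnetic', 'that'] (min_width=13, slack=5)
Line 4: ['message', 'everything'] (min_width=18, slack=0)
Line 5: ['butter'] (min_width=6, slack=12)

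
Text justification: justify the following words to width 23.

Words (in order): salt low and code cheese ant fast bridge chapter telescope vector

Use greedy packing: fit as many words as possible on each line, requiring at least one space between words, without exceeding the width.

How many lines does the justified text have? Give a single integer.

Answer: 4

Derivation:
Line 1: ['salt', 'low', 'and', 'code'] (min_width=17, slack=6)
Line 2: ['cheese', 'ant', 'fast', 'bridge'] (min_width=22, slack=1)
Line 3: ['chapter', 'telescope'] (min_width=17, slack=6)
Line 4: ['vector'] (min_width=6, slack=17)
Total lines: 4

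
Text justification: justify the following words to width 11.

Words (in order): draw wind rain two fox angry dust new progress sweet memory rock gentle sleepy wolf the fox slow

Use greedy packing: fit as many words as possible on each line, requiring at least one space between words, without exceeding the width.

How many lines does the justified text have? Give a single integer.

Line 1: ['draw', 'wind'] (min_width=9, slack=2)
Line 2: ['rain', 'two'] (min_width=8, slack=3)
Line 3: ['fox', 'angry'] (min_width=9, slack=2)
Line 4: ['dust', 'new'] (min_width=8, slack=3)
Line 5: ['progress'] (min_width=8, slack=3)
Line 6: ['sweet'] (min_width=5, slack=6)
Line 7: ['memory', 'rock'] (min_width=11, slack=0)
Line 8: ['gentle'] (min_width=6, slack=5)
Line 9: ['sleepy', 'wolf'] (min_width=11, slack=0)
Line 10: ['the', 'fox'] (min_width=7, slack=4)
Line 11: ['slow'] (min_width=4, slack=7)
Total lines: 11

Answer: 11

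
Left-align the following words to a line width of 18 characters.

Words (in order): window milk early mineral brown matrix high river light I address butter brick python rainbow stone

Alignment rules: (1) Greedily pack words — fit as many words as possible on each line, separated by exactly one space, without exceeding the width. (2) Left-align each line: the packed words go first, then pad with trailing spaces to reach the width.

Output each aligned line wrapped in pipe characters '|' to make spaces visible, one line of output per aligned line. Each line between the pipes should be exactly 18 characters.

Answer: |window milk early |
|mineral brown     |
|matrix high river |
|light I address   |
|butter brick      |
|python rainbow    |
|stone             |

Derivation:
Line 1: ['window', 'milk', 'early'] (min_width=17, slack=1)
Line 2: ['mineral', 'brown'] (min_width=13, slack=5)
Line 3: ['matrix', 'high', 'river'] (min_width=17, slack=1)
Line 4: ['light', 'I', 'address'] (min_width=15, slack=3)
Line 5: ['butter', 'brick'] (min_width=12, slack=6)
Line 6: ['python', 'rainbow'] (min_width=14, slack=4)
Line 7: ['stone'] (min_width=5, slack=13)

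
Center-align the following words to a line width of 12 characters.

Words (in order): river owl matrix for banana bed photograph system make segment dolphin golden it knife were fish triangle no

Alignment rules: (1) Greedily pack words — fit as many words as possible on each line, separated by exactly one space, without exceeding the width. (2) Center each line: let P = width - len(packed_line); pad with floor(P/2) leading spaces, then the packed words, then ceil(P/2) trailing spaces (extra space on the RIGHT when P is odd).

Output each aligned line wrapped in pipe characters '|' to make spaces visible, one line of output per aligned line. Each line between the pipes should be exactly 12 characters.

Answer: | river owl  |
| matrix for |
| banana bed |
| photograph |
|system make |
|  segment   |
|  dolphin   |
| golden it  |
| knife were |
|    fish    |
|triangle no |

Derivation:
Line 1: ['river', 'owl'] (min_width=9, slack=3)
Line 2: ['matrix', 'for'] (min_width=10, slack=2)
Line 3: ['banana', 'bed'] (min_width=10, slack=2)
Line 4: ['photograph'] (min_width=10, slack=2)
Line 5: ['system', 'make'] (min_width=11, slack=1)
Line 6: ['segment'] (min_width=7, slack=5)
Line 7: ['dolphin'] (min_width=7, slack=5)
Line 8: ['golden', 'it'] (min_width=9, slack=3)
Line 9: ['knife', 'were'] (min_width=10, slack=2)
Line 10: ['fish'] (min_width=4, slack=8)
Line 11: ['triangle', 'no'] (min_width=11, slack=1)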